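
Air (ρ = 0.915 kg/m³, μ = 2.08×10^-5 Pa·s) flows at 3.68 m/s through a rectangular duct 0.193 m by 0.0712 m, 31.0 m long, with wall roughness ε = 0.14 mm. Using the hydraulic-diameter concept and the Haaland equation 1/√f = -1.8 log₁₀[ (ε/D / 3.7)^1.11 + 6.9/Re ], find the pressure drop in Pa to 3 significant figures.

ΔP ≈ 53.9 Pa

Hydraulic diameter D_h = 4A/P = 4·(0.193·0.0712)/(2·(0.193+0.0712)) = 0.05497/0.5284 = 0.104 m.
Re = ρVD_h/μ = 0.915·3.68·0.104/2.08e-05 = 1.684e+04.
ε/D_h = 0.00014/0.104 = 0.00135; Haaland gives 1/√f = -1.8 log₁₀[0.000152+0.00041] = 5.851, so f = 0.02922.
ΔP = f(L/D_h)(ρV²/2) = 0.02922·31/0.104·6.196 = 53.94 Pa.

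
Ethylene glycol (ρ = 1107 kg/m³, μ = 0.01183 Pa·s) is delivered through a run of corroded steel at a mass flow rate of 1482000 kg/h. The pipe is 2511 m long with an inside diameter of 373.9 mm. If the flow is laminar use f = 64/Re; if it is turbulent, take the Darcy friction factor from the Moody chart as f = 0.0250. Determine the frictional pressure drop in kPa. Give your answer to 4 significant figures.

ṁ = 1482000 kg/h = 1482000/3600 = 411.7 kg/s.
A = πD²/4 = π(0.3739)²/4 = 0.1098 m²; mean velocity V = ṁ/(ρA) = 411.7/(1107 · 0.1098) = 3.387 m/s.
Reynolds number Re = ρVD/μ = 1107 · 3.387 · 0.3739 / 0.0118 = 1.185e+05.
Re > 4000 → turbulent; use the Moody-chart value f = 0.0250.
Darcy-Weisbach: ΔP = f(L/D)(ρV²/2) = 0.025·(2511/0.3739)·(1107·3.387²/2) = 0.025·6716·6349 = 1.066e+06 Pa.
ΔP = 1.066e+06 Pa = 1066 kPa.

ΔP ≈ 1066 kPa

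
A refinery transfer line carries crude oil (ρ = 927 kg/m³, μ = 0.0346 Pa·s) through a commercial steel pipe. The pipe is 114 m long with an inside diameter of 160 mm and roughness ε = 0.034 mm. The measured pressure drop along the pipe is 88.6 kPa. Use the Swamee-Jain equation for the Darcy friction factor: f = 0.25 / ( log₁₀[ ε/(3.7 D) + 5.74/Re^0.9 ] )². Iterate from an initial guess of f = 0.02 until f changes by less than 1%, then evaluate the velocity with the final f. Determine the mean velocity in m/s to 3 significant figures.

V ≈ 3.03 m/s

Rearranging Darcy-Weisbach: V = √(2·ΔP·D/(f·L·ρ)). With ε/D = 3.4e-05/0.16 = 0.000212, iterate starting from f = 0.02:
  f = 0.02 → V = √(2·8.86e+04·0.16/(0.02·114·927)) = 3.663 m/s; Re = ρVD/μ = 1.57e+04; f → 0.02792
  f = 0.02792 → V = 3.1 m/s; Re = 1.329e+04; f → 0.02911
  f = 0.02911 → V = 3.036 m/s; Re = 1.301e+04; f → 0.02927
Converged (Δf/f < 1%). With the final f = 0.02927: V = √(2·8.86e+04·0.16/(0.02927·114·927)) = 3.028 m/s.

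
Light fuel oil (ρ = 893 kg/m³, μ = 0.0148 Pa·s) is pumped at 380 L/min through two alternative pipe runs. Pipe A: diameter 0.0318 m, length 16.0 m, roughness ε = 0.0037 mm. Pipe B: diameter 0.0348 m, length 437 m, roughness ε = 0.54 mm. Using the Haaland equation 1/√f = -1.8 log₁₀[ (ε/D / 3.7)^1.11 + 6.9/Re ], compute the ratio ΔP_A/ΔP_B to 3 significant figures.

Pipe A: V = Q/A = 0.006333/0.0007942 = 7.974 m/s; Re = 1.53e+04; ε/D = 0.000116; Haaland → f = 0.02773; ΔP_A = f(L/D)(ρV²/2) = 3.961e+05 Pa.
Pipe B: V = Q/A = 0.006333/0.0009511 = 6.659 m/s; Re = 1.398e+04; ε/D = 0.0155; Haaland → f = 0.0473; ΔP_B = f(L/D)(ρV²/2) = 1.176e+07 Pa.
ΔP_A/ΔP_B = 3.961e+05/1.176e+07 = 0.0337.

ΔP_A/ΔP_B ≈ 0.0337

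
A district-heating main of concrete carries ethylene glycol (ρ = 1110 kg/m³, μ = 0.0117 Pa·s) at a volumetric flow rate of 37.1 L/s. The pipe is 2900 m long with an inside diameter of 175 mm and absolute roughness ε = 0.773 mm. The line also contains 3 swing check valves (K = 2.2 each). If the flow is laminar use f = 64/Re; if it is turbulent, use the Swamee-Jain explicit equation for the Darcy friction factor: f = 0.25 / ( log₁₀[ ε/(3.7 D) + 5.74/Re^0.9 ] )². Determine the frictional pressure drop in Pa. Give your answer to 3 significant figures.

Q = 37.1 L/s = 37.1/1000 = 0.0371 m³/s.
Cross-sectional area A = πD²/4 = π(0.175)²/4 = 0.02405 m²; mean velocity V = Q/A = 0.0371/0.02405 = 1.542 m/s.
Reynolds number Re = ρVD/μ = 1110 · 1.542 · 0.175 / 0.0117 = 2.561e+04.
Re > 4000 → turbulent. Relative roughness ε/D = 0.000773/0.175 = 0.00442. Swamee-Jain: f = 0.25/(log₁₀[0.00442/3.7 + 5.74/2.561e+04^0.9])² = 0.25/(log₁₀[0.00119 + 0.000619])² = 0.25/(-2.742)² = 0.03326.
Total minor-loss coefficient ΣK = 3·2.2 = 6.6.
ΔP = [f·L/D + ΣK]·(ρV²/2) = [0.03326·2900/0.175 + 6.6]·(1110·1.542²/2) = [551.1 + 6.6]·1320 = 7.364e+05 Pa.

ΔP ≈ 736000 Pa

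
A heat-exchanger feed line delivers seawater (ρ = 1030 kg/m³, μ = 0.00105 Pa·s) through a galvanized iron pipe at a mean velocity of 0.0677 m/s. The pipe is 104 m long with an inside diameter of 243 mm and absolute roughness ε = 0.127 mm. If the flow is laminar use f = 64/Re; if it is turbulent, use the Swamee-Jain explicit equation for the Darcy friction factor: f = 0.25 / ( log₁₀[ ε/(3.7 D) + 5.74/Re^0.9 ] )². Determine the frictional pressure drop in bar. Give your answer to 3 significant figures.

ΔP ≈ 2.87×10^-4 bar

Reynolds number Re = ρVD/μ = 1030 · 0.0677 · 0.243 / 0.00105 = 1.614e+04.
Re > 4000 → turbulent. Relative roughness ε/D = 0.000127/0.243 = 0.000523. Swamee-Jain: f = 0.25/(log₁₀[0.000523/3.7 + 5.74/1.614e+04^0.9])² = 0.25/(log₁₀[0.000141 + 0.000937])² = 0.25/(-2.967)² = 0.0284.
Darcy-Weisbach: ΔP = f(L/D)(ρV²/2) = 0.0284·(104/0.243)·(1030·0.0677²/2) = 0.0284·428·2.36 = 28.69 Pa.
ΔP = 28.69 Pa = 2.87×10^-4 bar.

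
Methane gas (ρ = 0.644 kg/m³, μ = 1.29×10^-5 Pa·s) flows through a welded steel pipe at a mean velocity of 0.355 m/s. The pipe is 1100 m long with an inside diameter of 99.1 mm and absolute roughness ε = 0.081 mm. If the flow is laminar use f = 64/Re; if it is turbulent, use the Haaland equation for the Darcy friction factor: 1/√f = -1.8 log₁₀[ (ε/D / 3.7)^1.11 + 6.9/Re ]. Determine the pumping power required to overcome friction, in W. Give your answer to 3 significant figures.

Reynolds number Re = ρVD/μ = 0.644 · 0.355 · 0.0991 / 1.29e-05 = 1756.
Re < 2300 → laminar flow, so f = 64/Re = 64/1756 = 0.03644 (the turbulent correlation is not needed).
Darcy-Weisbach: ΔP = f(L/D)(ρV²/2) = 0.03644·(1100/0.0991)·(0.644·0.355²/2) = 0.03644·1.11e+04·0.04058 = 16.41 Pa.
Q = V·A = 0.355·0.007713 = 0.002738 m³/s.
Pumping power P = QΔP = 0.002738·16.41 = 0.04494 W = 0.0449 W.

P ≈ 0.0449 W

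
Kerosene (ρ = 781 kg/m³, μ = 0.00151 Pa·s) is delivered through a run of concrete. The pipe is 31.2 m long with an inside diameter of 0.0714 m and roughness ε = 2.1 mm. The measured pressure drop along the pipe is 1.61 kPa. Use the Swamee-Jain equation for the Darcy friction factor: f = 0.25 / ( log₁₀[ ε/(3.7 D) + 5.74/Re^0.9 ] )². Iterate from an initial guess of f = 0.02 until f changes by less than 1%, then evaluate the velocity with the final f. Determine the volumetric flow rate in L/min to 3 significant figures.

Rearranging Darcy-Weisbach: V = √(2·ΔP·D/(f·L·ρ)). With ε/D = 0.0021/0.0714 = 0.0294, iterate starting from f = 0.02:
  f = 0.02 → V = √(2·1610·0.0714/(0.02·31.2·781)) = 0.6868 m/s; Re = ρVD/μ = 2.536e+04; f → 0.05852
  f = 0.05852 → V = 0.4015 m/s; Re = 1.483e+04; f → 0.05962
  f = 0.05962 → V = 0.3978 m/s; Re = 1.469e+04; f → 0.05965
Converged (Δf/f < 1%). With the final f = 0.05965: V = √(2·1610·0.0714/(0.05965·31.2·781)) = 0.3977 m/s.
Q = V·A = 0.3977·(π/4·0.0714²) = 0.001592 m³/s = 95.5 L/min.

Q ≈ 95.5 L/min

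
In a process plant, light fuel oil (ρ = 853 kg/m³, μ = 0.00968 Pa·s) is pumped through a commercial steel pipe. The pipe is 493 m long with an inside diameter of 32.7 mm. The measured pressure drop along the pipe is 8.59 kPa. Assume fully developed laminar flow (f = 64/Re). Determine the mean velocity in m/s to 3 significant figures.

V ≈ 0.0601 m/s

For laminar flow, f = 64/Re with Re = ρVD/μ, so Darcy-Weisbach reduces to ΔP = 32μLV/D². Solving for V: V = ΔP·D²/(32μL) = 8590·(0.0327)²/(32·0.00968·493) = 0.06015 m/s.
Check: Re = ρVD/μ = 853·0.06015·0.0327/0.00968 = 173.3 < 2300, so the laminar assumption holds.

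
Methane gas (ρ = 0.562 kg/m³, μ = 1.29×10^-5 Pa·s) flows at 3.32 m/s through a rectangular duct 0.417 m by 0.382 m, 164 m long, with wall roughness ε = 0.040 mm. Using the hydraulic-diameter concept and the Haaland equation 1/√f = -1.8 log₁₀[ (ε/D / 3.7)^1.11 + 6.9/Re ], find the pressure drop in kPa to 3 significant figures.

ΔP ≈ 0.0260 kPa

Hydraulic diameter D_h = 4A/P = 4·(0.417·0.382)/(2·(0.417+0.382)) = 0.6372/1.598 = 0.3987 m.
Re = ρVD_h/μ = 0.562·3.32·0.3987/1.29e-05 = 5.767e+04.
ε/D_h = 4e-05/0.3987 = 0.0001; Haaland gives 1/√f = -1.8 log₁₀[8.53e-06+0.00012] = 7.006, so f = 0.02037.
ΔP = f(L/D_h)(ρV²/2) = 0.02037·164/0.3987·3.097 = 25.95 Pa.
ΔP = 0.0260 kPa.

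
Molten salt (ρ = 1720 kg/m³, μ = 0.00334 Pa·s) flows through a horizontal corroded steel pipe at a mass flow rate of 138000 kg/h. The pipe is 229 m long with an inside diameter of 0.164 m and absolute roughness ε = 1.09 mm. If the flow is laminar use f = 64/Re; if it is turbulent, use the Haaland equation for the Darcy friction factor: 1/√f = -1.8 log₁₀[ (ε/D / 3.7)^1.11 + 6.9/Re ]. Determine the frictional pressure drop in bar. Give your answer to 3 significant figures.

ṁ = 138000 kg/h = 138000/3600 = 38.33 kg/s.
A = πD²/4 = π(0.164)²/4 = 0.02112 m²; mean velocity V = ṁ/(ρA) = 38.33/(1720 · 0.02112) = 1.055 m/s.
Reynolds number Re = ρVD/μ = 1720 · 1.055 · 0.164 / 0.00334 = 8.91e+04.
Re > 4000 → turbulent. Relative roughness ε/D = 0.00109/0.164 = 0.00665. Haaland: 1/√f = -1.8 log₁₀[(0.00665/3.7)^1.11 + 6.9/8.91e+04] = -1.8 log₁₀[0.000896 + 7.74e-05] = 5.421, so f = 0.03403.
Darcy-Weisbach: ΔP = f(L/D)(ρV²/2) = 0.03403·(229/0.164)·(1720·1.055²/2) = 0.03403·1396·957.3 = 4.549e+04 Pa.
ΔP = 4.549e+04 Pa = 0.455 bar.

ΔP ≈ 0.455 bar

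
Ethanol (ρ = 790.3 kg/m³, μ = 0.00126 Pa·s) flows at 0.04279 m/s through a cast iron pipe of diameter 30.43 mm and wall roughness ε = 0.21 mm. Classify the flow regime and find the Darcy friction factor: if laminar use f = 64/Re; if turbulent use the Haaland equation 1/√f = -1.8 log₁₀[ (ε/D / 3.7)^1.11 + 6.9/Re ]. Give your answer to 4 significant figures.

f ≈ 0.07836

Re = ρVD/μ = 790.3·0.04279·0.03043/0.00126 = 816.7.
Re < 2300 → laminar, so f = 64/Re = 0.07836 (roughness is irrelevant in laminar flow).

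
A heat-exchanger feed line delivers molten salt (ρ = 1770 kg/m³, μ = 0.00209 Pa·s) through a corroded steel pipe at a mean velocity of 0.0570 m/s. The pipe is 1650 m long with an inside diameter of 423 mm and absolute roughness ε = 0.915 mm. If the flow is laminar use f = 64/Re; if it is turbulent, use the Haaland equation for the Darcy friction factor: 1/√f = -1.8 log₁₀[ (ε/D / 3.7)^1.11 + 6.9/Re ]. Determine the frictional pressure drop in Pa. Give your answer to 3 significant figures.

ΔP ≈ 333 Pa

Reynolds number Re = ρVD/μ = 1770 · 0.057 · 0.423 / 0.00209 = 2.042e+04.
Re > 4000 → turbulent. Relative roughness ε/D = 0.000915/0.423 = 0.00216. Haaland: 1/√f = -1.8 log₁₀[(0.00216/3.7)^1.11 + 6.9/2.042e+04] = -1.8 log₁₀[0.000258 + 0.000338] = 5.805, so f = 0.02968.
Darcy-Weisbach: ΔP = f(L/D)(ρV²/2) = 0.02968·(1650/0.423)·(1770·0.057²/2) = 0.02968·3901·2.875 = 332.8 Pa.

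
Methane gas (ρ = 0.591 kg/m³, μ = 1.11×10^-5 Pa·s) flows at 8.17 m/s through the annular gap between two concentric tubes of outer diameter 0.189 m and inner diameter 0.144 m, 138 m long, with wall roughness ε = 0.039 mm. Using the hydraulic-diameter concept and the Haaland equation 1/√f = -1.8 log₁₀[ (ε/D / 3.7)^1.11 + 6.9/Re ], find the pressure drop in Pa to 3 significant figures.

Hydraulic diameter D_h = 4A/P = D_o - D_i = 0.189 - 0.144 = 0.045 m.
Re = ρVD_h/μ = 0.591·8.17·0.045/1.11e-05 = 1.957e+04.
ε/D_h = 3.9e-05/0.045 = 0.000867; Haaland gives 1/√f = -1.8 log₁₀[9.34e-05+0.000352] = 6.031, so f = 0.02749.
ΔP = f(L/D_h)(ρV²/2) = 0.02749·138/0.045·19.72 = 1663 Pa.

ΔP ≈ 1660 Pa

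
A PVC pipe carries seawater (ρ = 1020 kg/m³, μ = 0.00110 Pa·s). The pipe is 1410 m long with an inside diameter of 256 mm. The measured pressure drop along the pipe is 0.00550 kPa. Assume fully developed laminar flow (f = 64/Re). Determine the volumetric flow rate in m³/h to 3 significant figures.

Q ≈ 1.35 m³/h

For laminar flow, f = 64/Re with Re = ρVD/μ, so Darcy-Weisbach reduces to ΔP = 32μLV/D². Solving for V: V = ΔP·D²/(32μL) = 5.5·(0.256)²/(32·0.0011·1410) = 0.007262 m/s.
Check: Re = ρVD/μ = 1020·0.007262·0.256/0.0011 = 1724 < 2300, so the laminar assumption holds.
Q = V·A = 0.007262·(π/4·0.256²) = 0.0003738 m³/s = 1.35 m³/h.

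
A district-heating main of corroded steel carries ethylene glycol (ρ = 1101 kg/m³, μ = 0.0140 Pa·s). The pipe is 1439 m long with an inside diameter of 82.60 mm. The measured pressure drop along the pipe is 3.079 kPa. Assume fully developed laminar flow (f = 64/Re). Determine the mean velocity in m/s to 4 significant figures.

For laminar flow, f = 64/Re with Re = ρVD/μ, so Darcy-Weisbach reduces to ΔP = 32μLV/D². Solving for V: V = ΔP·D²/(32μL) = 3079·(0.0826)²/(32·0.014·1439) = 0.03259 m/s.
Check: Re = ρVD/μ = 1101·0.03259·0.0826/0.014 = 211.7 < 2300, so the laminar assumption holds.

V ≈ 0.03259 m/s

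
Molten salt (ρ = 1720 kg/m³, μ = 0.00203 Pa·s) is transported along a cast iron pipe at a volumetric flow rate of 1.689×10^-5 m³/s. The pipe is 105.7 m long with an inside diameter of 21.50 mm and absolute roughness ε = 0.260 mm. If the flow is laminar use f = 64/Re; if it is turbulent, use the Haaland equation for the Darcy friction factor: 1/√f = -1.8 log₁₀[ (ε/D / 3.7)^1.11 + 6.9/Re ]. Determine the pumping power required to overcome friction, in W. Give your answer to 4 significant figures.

Cross-sectional area A = πD²/4 = π(0.0215)²/4 = 0.0003631 m²; mean velocity V = Q/A = 1.689e-05/0.0003631 = 0.04652 m/s.
Reynolds number Re = ρVD/μ = 1720 · 0.04652 · 0.0215 / 0.00203 = 847.5.
Re < 2300 → laminar flow, so f = 64/Re = 64/847.5 = 0.07552 (the turbulent correlation is not needed).
Darcy-Weisbach: ΔP = f(L/D)(ρV²/2) = 0.07552·(105.7/0.0215)·(1720·0.04652²/2) = 0.07552·4916·1.861 = 691 Pa.
Pumping power P = QΔP = 1.689e-05·691 = 0.011672 W = 0.01167 W.

P ≈ 0.01167 W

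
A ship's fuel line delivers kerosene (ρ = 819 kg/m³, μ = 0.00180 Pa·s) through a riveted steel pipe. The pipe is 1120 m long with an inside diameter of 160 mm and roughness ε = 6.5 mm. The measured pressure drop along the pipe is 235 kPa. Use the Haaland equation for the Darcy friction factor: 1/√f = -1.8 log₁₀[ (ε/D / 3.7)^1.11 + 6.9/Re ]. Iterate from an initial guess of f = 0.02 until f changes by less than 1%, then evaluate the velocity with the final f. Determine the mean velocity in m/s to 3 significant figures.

Rearranging Darcy-Weisbach: V = √(2·ΔP·D/(f·L·ρ)). With ε/D = 0.0065/0.16 = 0.0406, iterate starting from f = 0.02:
  f = 0.02 → V = √(2·2.35e+05·0.16/(0.02·1120·819)) = 2.025 m/s; Re = ρVD/μ = 1.474e+05; f → 0.06543
  f = 0.06543 → V = 1.119 m/s; Re = 8.149e+04; f → 0.06558
Converged (Δf/f < 1%). With the final f = 0.06558: V = √(2·2.35e+05·0.16/(0.06558·1120·819)) = 1.118 m/s.

V ≈ 1.12 m/s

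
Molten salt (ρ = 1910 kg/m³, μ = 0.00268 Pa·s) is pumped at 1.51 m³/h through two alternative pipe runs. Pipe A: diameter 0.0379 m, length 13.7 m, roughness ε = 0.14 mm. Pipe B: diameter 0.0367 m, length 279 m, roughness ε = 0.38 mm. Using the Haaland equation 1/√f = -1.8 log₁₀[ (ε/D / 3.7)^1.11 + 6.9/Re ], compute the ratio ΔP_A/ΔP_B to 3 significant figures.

ΔP_A/ΔP_B ≈ 0.0346

Pipe A: V = Q/A = 0.0004194/0.001128 = 0.3718 m/s; Re = 1.004e+04; ε/D = 0.00369; Haaland → f = 0.03576; ΔP_A = f(L/D)(ρV²/2) = 1706 Pa.
Pipe B: V = Q/A = 0.0004194/0.001058 = 0.3965 m/s; Re = 1.037e+04; ε/D = 0.0104; Haaland → f = 0.04325; ΔP_B = f(L/D)(ρV²/2) = 4.937e+04 Pa.
ΔP_A/ΔP_B = 1706/4.937e+04 = 0.0346.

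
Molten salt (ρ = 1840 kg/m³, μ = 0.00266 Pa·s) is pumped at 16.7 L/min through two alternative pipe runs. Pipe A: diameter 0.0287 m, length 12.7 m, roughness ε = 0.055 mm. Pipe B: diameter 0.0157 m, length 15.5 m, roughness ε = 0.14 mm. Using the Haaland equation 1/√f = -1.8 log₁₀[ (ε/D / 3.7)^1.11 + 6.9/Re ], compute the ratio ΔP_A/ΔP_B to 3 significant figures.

Pipe A: V = Q/A = 0.0002783/0.0006469 = 0.4302 m/s; Re = 8541; ε/D = 0.00192; Haaland → f = 0.03462; ΔP_A = f(L/D)(ρV²/2) = 2609 Pa.
Pipe B: V = Q/A = 0.0002783/0.0001936 = 1.438 m/s; Re = 1.561e+04; ε/D = 0.00892; Haaland → f = 0.04012; ΔP_B = f(L/D)(ρV²/2) = 7.532e+04 Pa.
ΔP_A/ΔP_B = 2609/7.532e+04 = 0.0346.

ΔP_A/ΔP_B ≈ 0.0346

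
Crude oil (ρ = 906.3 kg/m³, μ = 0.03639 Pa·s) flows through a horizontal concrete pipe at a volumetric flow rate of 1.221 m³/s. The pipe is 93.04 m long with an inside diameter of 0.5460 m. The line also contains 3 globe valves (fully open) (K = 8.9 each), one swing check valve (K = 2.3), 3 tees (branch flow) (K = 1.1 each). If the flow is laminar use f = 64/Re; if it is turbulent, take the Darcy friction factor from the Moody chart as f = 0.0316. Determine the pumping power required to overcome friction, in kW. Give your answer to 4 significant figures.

P ≈ 567.0 kW

Cross-sectional area A = πD²/4 = π(0.546)²/4 = 0.2341 m²; mean velocity V = Q/A = 1.221/0.2341 = 5.215 m/s.
Reynolds number Re = ρVD/μ = 906.3 · 5.215 · 0.546 / 0.0364 = 7.091e+04.
Re > 4000 → turbulent; use the Moody-chart value f = 0.0316.
Total minor-loss coefficient ΣK = 3·8.9 + 1·2.3 + 3·1.1 = 32.3.
ΔP = [f·L/D + ΣK]·(ρV²/2) = [0.0316·93.04/0.546 + 32.3]·(906.3·5.215²/2) = [5.385 + 32.3]·1.232e+04 = 4.644e+05 Pa.
Pumping power P = QΔP = 1.221·4.644e+05 = 567030 W = 567.0 kW.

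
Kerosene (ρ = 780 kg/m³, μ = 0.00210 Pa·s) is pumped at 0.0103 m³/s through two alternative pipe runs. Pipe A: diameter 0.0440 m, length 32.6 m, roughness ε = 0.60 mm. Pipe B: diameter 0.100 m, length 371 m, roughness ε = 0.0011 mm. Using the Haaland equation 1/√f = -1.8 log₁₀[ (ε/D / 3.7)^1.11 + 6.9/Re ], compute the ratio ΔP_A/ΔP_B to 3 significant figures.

Pipe A: V = Q/A = 0.0103/0.001521 = 6.774 m/s; Re = 1.107e+05; ε/D = 0.0136; Haaland → f = 0.04272; ΔP_A = f(L/D)(ρV²/2) = 5.665e+05 Pa.
Pipe B: V = Q/A = 0.0103/0.007854 = 1.311 m/s; Re = 4.871e+04; ε/D = 1.1e-05; Haaland → f = 0.02086; ΔP_B = f(L/D)(ρV²/2) = 5.191e+04 Pa.
ΔP_A/ΔP_B = 5.665e+05/5.191e+04 = 10.9.

ΔP_A/ΔP_B ≈ 10.9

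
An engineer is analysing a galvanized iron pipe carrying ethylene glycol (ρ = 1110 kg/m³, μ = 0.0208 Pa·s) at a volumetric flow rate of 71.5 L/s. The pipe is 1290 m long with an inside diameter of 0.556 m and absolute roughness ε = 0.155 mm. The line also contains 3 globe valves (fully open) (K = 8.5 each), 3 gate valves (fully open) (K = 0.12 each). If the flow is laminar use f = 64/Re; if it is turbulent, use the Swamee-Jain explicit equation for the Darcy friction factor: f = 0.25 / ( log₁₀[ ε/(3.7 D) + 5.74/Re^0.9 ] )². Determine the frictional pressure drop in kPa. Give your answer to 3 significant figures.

Q = 71.5 L/s = 71.5/1000 = 0.0715 m³/s.
Cross-sectional area A = πD²/4 = π(0.556)²/4 = 0.2428 m²; mean velocity V = Q/A = 0.0715/0.2428 = 0.2945 m/s.
Reynolds number Re = ρVD/μ = 1110 · 0.2945 · 0.556 / 0.0208 = 8738.
Re > 4000 → turbulent. Relative roughness ε/D = 0.000155/0.556 = 0.000279. Swamee-Jain: f = 0.25/(log₁₀[0.000279/3.7 + 5.74/8738^0.9])² = 0.25/(log₁₀[7.53e-05 + 0.00163])² = 0.25/(-2.769)² = 0.03261.
Total minor-loss coefficient ΣK = 3·8.5 + 3·0.12 = 25.9.
ΔP = [f·L/D + ΣK]·(ρV²/2) = [0.03261·1290/0.556 + 25.9]·(1110·0.2945²/2) = [75.67 + 25.9]·48.13 = 4887 Pa.
ΔP = 4887 Pa = 4.89 kPa.

ΔP ≈ 4.89 kPa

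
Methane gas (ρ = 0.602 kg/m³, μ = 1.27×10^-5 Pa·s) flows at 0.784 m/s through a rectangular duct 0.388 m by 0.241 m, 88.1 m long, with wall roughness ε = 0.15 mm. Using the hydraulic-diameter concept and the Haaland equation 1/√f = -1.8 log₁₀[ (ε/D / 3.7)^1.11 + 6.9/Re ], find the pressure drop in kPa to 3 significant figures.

ΔP ≈ 0.00168 kPa

Hydraulic diameter D_h = 4A/P = 4·(0.388·0.241)/(2·(0.388+0.241)) = 0.374/1.258 = 0.2973 m.
Re = ρVD_h/μ = 0.602·0.784·0.2973/1.27e-05 = 1.105e+04.
ε/D_h = 0.00015/0.2973 = 0.000505; Haaland gives 1/√f = -1.8 log₁₀[5.12e-05+0.000624] = 5.706, so f = 0.03071.
ΔP = f(L/D_h)(ρV²/2) = 0.03071·88.1/0.2973·0.185 = 1.684 Pa.
ΔP = 0.00168 kPa.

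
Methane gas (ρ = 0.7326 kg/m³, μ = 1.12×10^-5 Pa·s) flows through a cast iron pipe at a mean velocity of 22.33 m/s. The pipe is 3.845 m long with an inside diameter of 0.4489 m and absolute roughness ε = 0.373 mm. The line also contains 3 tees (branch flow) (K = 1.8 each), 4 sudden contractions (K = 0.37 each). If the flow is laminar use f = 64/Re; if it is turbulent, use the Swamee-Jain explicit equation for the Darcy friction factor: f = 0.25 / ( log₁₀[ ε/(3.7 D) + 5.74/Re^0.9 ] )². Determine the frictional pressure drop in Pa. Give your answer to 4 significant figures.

Reynolds number Re = ρVD/μ = 0.7326 · 22.33 · 0.4489 / 1.12e-05 = 6.557e+05.
Re > 4000 → turbulent. Relative roughness ε/D = 0.000373/0.4489 = 0.000831. Swamee-Jain: f = 0.25/(log₁₀[0.000831/3.7 + 5.74/6.557e+05^0.9])² = 0.25/(log₁₀[0.000225 + 3.34e-05])² = 0.25/(-3.588)² = 0.01941.
Total minor-loss coefficient ΣK = 3·1.8 + 4·0.37 = 6.88.
ΔP = [f·L/D + ΣK]·(ρV²/2) = [0.01941·3.845/0.4489 + 6.88]·(0.7326·22.33²/2) = [0.1663 + 6.88]·182.6 = 1287 Pa.

ΔP ≈ 1287 Pa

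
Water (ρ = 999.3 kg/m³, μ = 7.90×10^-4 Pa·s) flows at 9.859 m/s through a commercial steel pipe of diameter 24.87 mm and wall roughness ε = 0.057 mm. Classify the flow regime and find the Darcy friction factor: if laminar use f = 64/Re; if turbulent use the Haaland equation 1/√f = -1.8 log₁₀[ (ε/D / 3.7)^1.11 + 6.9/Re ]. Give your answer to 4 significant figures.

Re = ρVD/μ = 999.3·9.859·0.02487/0.00079 = 3.102e+05.
Re > 4000 → turbulent. ε/D = 5.7e-05/0.02487 = 0.00229; Haaland: 1/√f = -1.8 log₁₀[0.000275 + 2.22e-05] = 6.349, so f = 0.02481.

f ≈ 0.02481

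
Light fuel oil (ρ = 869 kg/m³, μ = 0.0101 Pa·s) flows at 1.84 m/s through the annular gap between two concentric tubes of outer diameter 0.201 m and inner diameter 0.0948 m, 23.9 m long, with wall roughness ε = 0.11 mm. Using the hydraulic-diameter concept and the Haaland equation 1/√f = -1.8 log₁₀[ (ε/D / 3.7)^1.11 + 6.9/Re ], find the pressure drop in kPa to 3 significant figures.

ΔP ≈ 9.49 kPa

Hydraulic diameter D_h = 4A/P = D_o - D_i = 0.201 - 0.0948 = 0.1062 m.
Re = ρVD_h/μ = 869·1.84·0.1062/0.0101 = 1.681e+04.
ε/D_h = 0.00011/0.1062 = 0.00104; Haaland gives 1/√f = -1.8 log₁₀[0.000114+0.00041] = 5.905, so f = 0.02868.
ΔP = f(L/D_h)(ρV²/2) = 0.02868·23.9/0.1062·1471 = 9495 Pa.
ΔP = 9.49 kPa.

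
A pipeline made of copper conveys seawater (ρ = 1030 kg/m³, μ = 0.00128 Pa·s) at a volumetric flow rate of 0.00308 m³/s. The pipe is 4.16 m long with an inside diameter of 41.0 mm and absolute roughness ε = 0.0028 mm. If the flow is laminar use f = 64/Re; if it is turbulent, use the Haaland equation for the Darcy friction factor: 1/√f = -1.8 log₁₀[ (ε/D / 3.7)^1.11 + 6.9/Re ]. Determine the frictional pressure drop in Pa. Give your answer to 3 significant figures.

ΔP ≈ 5430 Pa

Cross-sectional area A = πD²/4 = π(0.041)²/4 = 0.00132 m²; mean velocity V = Q/A = 0.00308/0.00132 = 2.333 m/s.
Reynolds number Re = ρVD/μ = 1030 · 2.333 · 0.041 / 0.00128 = 7.697e+04.
Re > 4000 → turbulent. Relative roughness ε/D = 2.8e-06/0.041 = 6.83e-05. Haaland: 1/√f = -1.8 log₁₀[(6.83e-05/3.7)^1.11 + 6.9/7.697e+04] = -1.8 log₁₀[5.56e-06 + 8.96e-05] = 7.238, so f = 0.01909.
Darcy-Weisbach: ΔP = f(L/D)(ρV²/2) = 0.01909·(4.16/0.041)·(1030·2.333²/2) = 0.01909·101.5·2803 = 5428 Pa.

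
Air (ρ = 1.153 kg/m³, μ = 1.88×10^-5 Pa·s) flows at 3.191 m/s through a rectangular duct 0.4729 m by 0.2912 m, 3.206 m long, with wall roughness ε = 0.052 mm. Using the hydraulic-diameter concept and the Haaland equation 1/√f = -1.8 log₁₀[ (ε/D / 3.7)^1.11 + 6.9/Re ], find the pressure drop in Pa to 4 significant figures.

Hydraulic diameter D_h = 4A/P = 4·(0.4729·0.2912)/(2·(0.4729+0.2912)) = 0.5508/1.528 = 0.3604 m.
Re = ρVD_h/μ = 1.153·3.191·0.3604/1.88e-05 = 7.054e+04.
ε/D_h = 5.2e-05/0.3604 = 0.000144; Haaland gives 1/√f = -1.8 log₁₀[1.28e-05+9.78e-05] = 7.121, so f = 0.01972.
ΔP = f(L/D_h)(ρV²/2) = 0.01972·3.206/0.3604·5.87 = 1.03 Pa.

ΔP ≈ 1.030 Pa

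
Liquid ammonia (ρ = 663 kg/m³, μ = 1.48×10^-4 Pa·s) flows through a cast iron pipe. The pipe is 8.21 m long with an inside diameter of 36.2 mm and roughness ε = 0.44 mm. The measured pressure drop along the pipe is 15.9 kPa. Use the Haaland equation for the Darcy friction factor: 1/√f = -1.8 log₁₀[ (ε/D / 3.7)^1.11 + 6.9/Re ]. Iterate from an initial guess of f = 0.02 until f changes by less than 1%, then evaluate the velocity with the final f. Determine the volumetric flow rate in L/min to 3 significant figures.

Rearranging Darcy-Weisbach: V = √(2·ΔP·D/(f·L·ρ)). With ε/D = 0.00044/0.0362 = 0.0122, iterate starting from f = 0.02:
  f = 0.02 → V = √(2·1.59e+04·0.0362/(0.02·8.21·663)) = 3.252 m/s; Re = ρVD/μ = 5.273e+05; f → 0.04071
  f = 0.04071 → V = 2.279 m/s; Re = 3.696e+05; f → 0.04075
Converged (Δf/f < 1%). With the final f = 0.04075: V = √(2·1.59e+04·0.0362/(0.04075·8.21·663)) = 2.278 m/s.
Q = V·A = 2.278·(π/4·0.0362²) = 0.002345 m³/s = 141 L/min.

Q ≈ 141 L/min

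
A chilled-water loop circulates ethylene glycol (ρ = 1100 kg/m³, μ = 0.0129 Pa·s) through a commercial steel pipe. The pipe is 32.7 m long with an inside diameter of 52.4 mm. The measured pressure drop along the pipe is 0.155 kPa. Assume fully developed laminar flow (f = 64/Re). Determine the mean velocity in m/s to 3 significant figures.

For laminar flow, f = 64/Re with Re = ρVD/μ, so Darcy-Weisbach reduces to ΔP = 32μLV/D². Solving for V: V = ΔP·D²/(32μL) = 155·(0.0524)²/(32·0.0129·32.7) = 0.03153 m/s.
Check: Re = ρVD/μ = 1100·0.03153·0.0524/0.0129 = 140.9 < 2300, so the laminar assumption holds.

V ≈ 0.0315 m/s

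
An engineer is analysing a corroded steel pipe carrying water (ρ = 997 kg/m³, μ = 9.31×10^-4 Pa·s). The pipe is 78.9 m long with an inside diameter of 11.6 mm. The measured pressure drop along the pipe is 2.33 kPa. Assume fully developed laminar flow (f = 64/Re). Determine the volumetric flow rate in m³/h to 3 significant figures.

Q ≈ 0.0507 m³/h

For laminar flow, f = 64/Re with Re = ρVD/μ, so Darcy-Weisbach reduces to ΔP = 32μLV/D². Solving for V: V = ΔP·D²/(32μL) = 2330·(0.0116)²/(32·0.000931·78.9) = 0.1334 m/s.
Check: Re = ρVD/μ = 997·0.1334·0.0116/0.000931 = 1657 < 2300, so the laminar assumption holds.
Q = V·A = 0.1334·(π/4·0.0116²) = 1.41e-05 m³/s = 0.0507 m³/h.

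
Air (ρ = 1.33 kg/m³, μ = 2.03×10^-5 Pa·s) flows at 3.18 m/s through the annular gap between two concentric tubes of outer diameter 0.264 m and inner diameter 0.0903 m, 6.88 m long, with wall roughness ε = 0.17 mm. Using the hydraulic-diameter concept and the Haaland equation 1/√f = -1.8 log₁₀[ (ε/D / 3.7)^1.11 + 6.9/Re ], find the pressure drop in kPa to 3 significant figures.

ΔP ≈ 0.00661 kPa

Hydraulic diameter D_h = 4A/P = D_o - D_i = 0.264 - 0.0903 = 0.1737 m.
Re = ρVD_h/μ = 1.33·3.18·0.1737/2.03e-05 = 3.619e+04.
ε/D_h = 0.00017/0.1737 = 0.000979; Haaland gives 1/√f = -1.8 log₁₀[0.000107+0.000191] = 6.348, so f = 0.02482.
ΔP = f(L/D_h)(ρV²/2) = 0.02482·6.88/0.1737·6.725 = 6.611 Pa.
ΔP = 0.00661 kPa.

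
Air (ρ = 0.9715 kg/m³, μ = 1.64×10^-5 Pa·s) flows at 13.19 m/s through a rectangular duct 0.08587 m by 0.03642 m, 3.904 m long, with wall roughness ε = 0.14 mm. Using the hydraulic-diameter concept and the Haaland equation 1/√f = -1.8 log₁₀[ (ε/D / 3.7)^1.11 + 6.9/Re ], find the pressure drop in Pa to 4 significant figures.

Hydraulic diameter D_h = 4A/P = 4·(0.08587·0.03642)/(2·(0.08587+0.03642)) = 0.01251/0.2446 = 0.05115 m.
Re = ρVD_h/μ = 0.9715·13.19·0.05115/1.64e-05 = 3.996e+04.
ε/D_h = 0.00014/0.05115 = 0.00274; Haaland gives 1/√f = -1.8 log₁₀[0.000335+0.000173] = 5.93, so f = 0.02843.
ΔP = f(L/D_h)(ρV²/2) = 0.02843·3.904/0.05115·84.51 = 183.4 Pa.

ΔP ≈ 183.4 Pa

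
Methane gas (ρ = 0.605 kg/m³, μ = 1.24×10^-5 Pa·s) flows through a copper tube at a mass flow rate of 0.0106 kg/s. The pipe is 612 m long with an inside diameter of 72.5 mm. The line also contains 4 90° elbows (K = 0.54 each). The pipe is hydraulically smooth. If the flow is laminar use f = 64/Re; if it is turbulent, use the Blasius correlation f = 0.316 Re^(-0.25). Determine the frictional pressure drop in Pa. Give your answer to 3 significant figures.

A = πD²/4 = π(0.0725)²/4 = 0.004128 m²; mean velocity V = ṁ/(ρA) = 0.0106/(0.605 · 0.004128) = 4.244 m/s.
Reynolds number Re = ρVD/μ = 0.605 · 4.244 · 0.0725 / 1.24e-05 = 1.501e+04.
Re > 4000 → turbulent. Smooth-pipe (Blasius): f = 0.316 Re^(-0.25) = 0.316/(1.501e+04)^0.25 = 0.02855.
Total minor-loss coefficient ΣK = 4·0.54 = 2.16.
ΔP = [f·L/D + ΣK]·(ρV²/2) = [0.02855·612/0.0725 + 2.16]·(0.605·4.244²/2) = [241 + 2.16]·5.449 = 1325 Pa.

ΔP ≈ 1320 Pa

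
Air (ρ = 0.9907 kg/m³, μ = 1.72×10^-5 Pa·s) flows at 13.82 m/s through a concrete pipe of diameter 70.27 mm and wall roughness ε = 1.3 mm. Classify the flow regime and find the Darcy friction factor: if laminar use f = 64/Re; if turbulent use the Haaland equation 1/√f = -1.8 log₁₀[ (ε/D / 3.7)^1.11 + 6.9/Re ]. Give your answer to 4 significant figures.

Re = ρVD/μ = 0.9907·13.82·0.07027/1.72e-05 = 5.594e+04.
Re > 4000 → turbulent. ε/D = 0.0013/0.07027 = 0.0185; Haaland: 1/√f = -1.8 log₁₀[0.00279 + 0.000123] = 4.564, so f = 0.04801.

f ≈ 0.04801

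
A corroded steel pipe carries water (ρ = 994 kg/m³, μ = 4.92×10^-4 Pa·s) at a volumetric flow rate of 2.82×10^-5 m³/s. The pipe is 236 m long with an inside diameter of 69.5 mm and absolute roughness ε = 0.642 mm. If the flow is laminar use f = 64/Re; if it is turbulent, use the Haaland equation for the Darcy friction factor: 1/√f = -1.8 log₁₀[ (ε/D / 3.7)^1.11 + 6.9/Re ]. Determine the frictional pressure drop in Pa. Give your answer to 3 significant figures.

ΔP ≈ 5.72 Pa

Cross-sectional area A = πD²/4 = π(0.0695)²/4 = 0.003794 m²; mean velocity V = Q/A = 2.82e-05/0.003794 = 0.007433 m/s.
Reynolds number Re = ρVD/μ = 994 · 0.007433 · 0.0695 / 0.000492 = 1044.
Re < 2300 → laminar flow, so f = 64/Re = 64/1044 = 0.06132 (the turbulent correlation is not needed).
Darcy-Weisbach: ΔP = f(L/D)(ρV²/2) = 0.06132·(236/0.0695)·(994·0.007433²/2) = 0.06132·3396·0.02746 = 5.718 Pa.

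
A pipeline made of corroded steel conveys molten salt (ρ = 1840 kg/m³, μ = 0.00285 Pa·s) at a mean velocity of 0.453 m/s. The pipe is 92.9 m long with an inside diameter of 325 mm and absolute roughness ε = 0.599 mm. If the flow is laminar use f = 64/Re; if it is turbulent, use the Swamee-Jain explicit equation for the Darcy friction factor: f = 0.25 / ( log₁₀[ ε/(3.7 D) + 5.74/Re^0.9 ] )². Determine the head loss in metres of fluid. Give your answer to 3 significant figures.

h_f ≈ 0.0747 m

Reynolds number Re = ρVD/μ = 1840 · 0.453 · 0.325 / 0.00285 = 9.505e+04.
Re > 4000 → turbulent. Relative roughness ε/D = 0.000599/0.325 = 0.00184. Swamee-Jain: f = 0.25/(log₁₀[0.00184/3.7 + 5.74/9.505e+04^0.9])² = 0.25/(log₁₀[0.000498 + 0.00019])² = 0.25/(-3.162)² = 0.025.
Darcy-Weisbach: ΔP = f(L/D)(ρV²/2) = 0.025·(92.9/0.325)·(1840·0.453²/2) = 0.025·285.8·188.8 = 1349 Pa.
Head loss h_f = ΔP/(ρg) = 1349/(1840·9.81) = 0.0747 m.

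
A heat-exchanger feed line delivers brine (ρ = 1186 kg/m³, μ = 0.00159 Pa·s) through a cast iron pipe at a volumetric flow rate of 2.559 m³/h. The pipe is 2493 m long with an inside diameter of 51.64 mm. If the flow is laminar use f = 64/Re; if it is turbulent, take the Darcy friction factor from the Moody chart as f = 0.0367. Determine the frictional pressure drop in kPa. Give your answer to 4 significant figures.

ΔP ≈ 121.0 kPa

Q = 2.559 m³/h = 2.559/3600 = 0.0007108 m³/s.
Cross-sectional area A = πD²/4 = π(0.05164)²/4 = 0.002094 m²; mean velocity V = Q/A = 0.0007108/0.002094 = 0.3394 m/s.
Reynolds number Re = ρVD/μ = 1186 · 0.3394 · 0.05164 / 0.00159 = 1.307e+04.
Re > 4000 → turbulent; use the Moody-chart value f = 0.0367.
Darcy-Weisbach: ΔP = f(L/D)(ρV²/2) = 0.0367·(2493/0.05164)·(1186·0.3394²/2) = 0.0367·4.828e+04·68.31 = 1.21e+05 Pa.
ΔP = 1.21e+05 Pa = 121.0 kPa.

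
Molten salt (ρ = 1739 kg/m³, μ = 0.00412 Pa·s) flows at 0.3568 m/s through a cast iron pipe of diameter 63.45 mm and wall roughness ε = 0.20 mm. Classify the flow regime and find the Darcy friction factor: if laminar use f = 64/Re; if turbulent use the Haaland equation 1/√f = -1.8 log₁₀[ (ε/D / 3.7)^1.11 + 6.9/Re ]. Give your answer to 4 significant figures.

Re = ρVD/μ = 1739·0.3568·0.06345/0.00412 = 9556.
Re > 4000 → turbulent. ε/D = 0.0002/0.06345 = 0.00315; Haaland: 1/√f = -1.8 log₁₀[0.000392 + 0.000722] = 5.316, so f = 0.03539.

f ≈ 0.03539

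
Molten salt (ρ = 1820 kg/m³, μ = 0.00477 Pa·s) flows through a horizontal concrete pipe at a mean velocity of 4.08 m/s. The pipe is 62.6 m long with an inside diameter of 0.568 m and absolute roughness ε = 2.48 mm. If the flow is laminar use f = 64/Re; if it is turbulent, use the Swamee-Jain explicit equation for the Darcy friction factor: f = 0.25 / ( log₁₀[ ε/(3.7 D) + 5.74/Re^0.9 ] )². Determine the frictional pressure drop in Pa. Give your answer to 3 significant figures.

Reynolds number Re = ρVD/μ = 1820 · 4.08 · 0.568 / 0.00477 = 8.842e+05.
Re > 4000 → turbulent. Relative roughness ε/D = 0.00248/0.568 = 0.00437. Swamee-Jain: f = 0.25/(log₁₀[0.00437/3.7 + 5.74/8.842e+05^0.9])² = 0.25/(log₁₀[0.00118 + 2.55e-05])² = 0.25/(-2.919)² = 0.02934.
Darcy-Weisbach: ΔP = f(L/D)(ρV²/2) = 0.02934·(62.6/0.568)·(1820·4.08²/2) = 0.02934·110.2·1.515e+04 = 4.899e+04 Pa.

ΔP ≈ 49000 Pa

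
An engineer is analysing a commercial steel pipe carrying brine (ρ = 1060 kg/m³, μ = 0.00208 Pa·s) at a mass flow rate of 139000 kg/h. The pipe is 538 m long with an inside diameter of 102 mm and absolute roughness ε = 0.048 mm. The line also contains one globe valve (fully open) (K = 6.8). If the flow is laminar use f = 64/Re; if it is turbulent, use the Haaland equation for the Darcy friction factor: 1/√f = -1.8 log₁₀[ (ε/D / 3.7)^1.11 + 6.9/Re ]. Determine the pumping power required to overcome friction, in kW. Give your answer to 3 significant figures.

P ≈ 39.5 kW

ṁ = 139000 kg/h = 139000/3600 = 38.61 kg/s.
A = πD²/4 = π(0.102)²/4 = 0.008171 m²; mean velocity V = ṁ/(ρA) = 38.61/(1060 · 0.008171) = 4.458 m/s.
Reynolds number Re = ρVD/μ = 1060 · 4.458 · 0.102 / 0.00208 = 2.317e+05.
Re > 4000 → turbulent. Relative roughness ε/D = 4.8e-05/0.102 = 0.000471. Haaland: 1/√f = -1.8 log₁₀[(0.000471/3.7)^1.11 + 6.9/2.317e+05] = -1.8 log₁₀[4.74e-05 + 2.98e-05] = 7.402, so f = 0.01825.
Total minor-loss coefficient ΣK = 1·6.8 = 6.8.
ΔP = [f·L/D + ΣK]·(ρV²/2) = [0.01825·538/0.102 + 6.8]·(1060·4.458²/2) = [96.26 + 6.8]·1.053e+04 = 1.085e+06 Pa.
Q = ṁ/ρ = 38.61/1060 = 0.03643 m³/s.
Pumping power P = QΔP = 0.03643·1.085e+06 = 39540 W = 39.5 kW.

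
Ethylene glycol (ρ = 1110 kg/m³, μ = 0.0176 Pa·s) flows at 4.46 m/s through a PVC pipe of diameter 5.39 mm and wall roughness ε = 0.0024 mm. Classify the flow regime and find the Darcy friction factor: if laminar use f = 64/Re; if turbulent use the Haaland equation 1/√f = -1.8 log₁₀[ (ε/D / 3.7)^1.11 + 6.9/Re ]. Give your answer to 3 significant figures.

Re = ρVD/μ = 1110·4.46·0.00539/0.0176 = 1516.
Re < 2300 → laminar, so f = 64/Re = 0.04221 (roughness is irrelevant in laminar flow).

f ≈ 0.0422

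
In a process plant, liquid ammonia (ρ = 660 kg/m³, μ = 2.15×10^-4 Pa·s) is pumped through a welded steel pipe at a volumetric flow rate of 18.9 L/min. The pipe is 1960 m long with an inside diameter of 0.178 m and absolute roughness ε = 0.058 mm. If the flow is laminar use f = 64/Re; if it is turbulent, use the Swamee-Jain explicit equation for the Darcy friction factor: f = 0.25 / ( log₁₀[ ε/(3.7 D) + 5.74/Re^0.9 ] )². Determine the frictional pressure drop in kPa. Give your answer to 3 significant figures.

ΔP ≈ 0.0203 kPa

Q = 18.9 L/min = 18.9/60000 = 0.000315 m³/s.
Cross-sectional area A = πD²/4 = π(0.178)²/4 = 0.02488 m²; mean velocity V = Q/A = 0.000315/0.02488 = 0.01266 m/s.
Reynolds number Re = ρVD/μ = 660 · 0.01266 · 0.178 / 0.000215 = 6917.
Re > 4000 → turbulent. Relative roughness ε/D = 5.8e-05/0.178 = 0.000326. Swamee-Jain: f = 0.25/(log₁₀[0.000326/3.7 + 5.74/6917^0.9])² = 0.25/(log₁₀[8.81e-05 + 0.00201])² = 0.25/(-2.678)² = 0.03485.
Darcy-Weisbach: ΔP = f(L/D)(ρV²/2) = 0.03485·(1960/0.178)·(660·0.01266²/2) = 0.03485·1.101e+04·0.05288 = 20.29 Pa.
ΔP = 20.29 Pa = 0.0203 kPa.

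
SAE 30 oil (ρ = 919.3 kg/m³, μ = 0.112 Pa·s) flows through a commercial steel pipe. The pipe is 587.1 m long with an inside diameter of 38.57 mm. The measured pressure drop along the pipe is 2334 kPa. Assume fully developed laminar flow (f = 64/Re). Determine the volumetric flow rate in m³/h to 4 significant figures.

For laminar flow, f = 64/Re with Re = ρVD/μ, so Darcy-Weisbach reduces to ΔP = 32μLV/D². Solving for V: V = ΔP·D²/(32μL) = 2.334e+06·(0.03857)²/(32·0.112·587.1) = 1.65 m/s.
Check: Re = ρVD/μ = 919.3·1.65·0.03857/0.112 = 522.4 < 2300, so the laminar assumption holds.
Q = V·A = 1.65·(π/4·0.03857²) = 0.001928 m³/s = 6.941 m³/h.

Q ≈ 6.941 m³/h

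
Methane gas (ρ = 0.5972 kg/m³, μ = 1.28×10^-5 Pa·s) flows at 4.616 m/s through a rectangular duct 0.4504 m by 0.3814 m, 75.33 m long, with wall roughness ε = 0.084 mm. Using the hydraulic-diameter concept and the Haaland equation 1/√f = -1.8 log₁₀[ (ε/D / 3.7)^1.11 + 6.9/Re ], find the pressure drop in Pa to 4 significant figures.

Hydraulic diameter D_h = 4A/P = 4·(0.4504·0.3814)/(2·(0.4504+0.3814)) = 0.6871/1.664 = 0.413 m.
Re = ρVD_h/μ = 0.5972·4.616·0.413/1.28e-05 = 8.895e+04.
ε/D_h = 8.4e-05/0.413 = 0.000203; Haaland gives 1/√f = -1.8 log₁₀[1.87e-05+7.76e-05] = 7.23, so f = 0.01913.
ΔP = f(L/D_h)(ρV²/2) = 0.01913·75.33/0.413·6.362 = 22.2 Pa.

ΔP ≈ 22.20 Pa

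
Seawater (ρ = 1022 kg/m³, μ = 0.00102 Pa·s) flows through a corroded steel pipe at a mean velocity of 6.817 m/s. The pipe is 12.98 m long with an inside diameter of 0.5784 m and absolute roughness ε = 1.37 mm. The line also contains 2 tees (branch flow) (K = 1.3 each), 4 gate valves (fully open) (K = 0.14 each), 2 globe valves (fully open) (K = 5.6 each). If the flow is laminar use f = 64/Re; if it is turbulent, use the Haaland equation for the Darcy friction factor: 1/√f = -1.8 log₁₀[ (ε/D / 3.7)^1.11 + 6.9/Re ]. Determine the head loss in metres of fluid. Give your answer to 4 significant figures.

h_f ≈ 35.32 m

Reynolds number Re = ρVD/μ = 1022 · 6.817 · 0.5784 / 0.00102 = 3.951e+06.
Re > 4000 → turbulent. Relative roughness ε/D = 0.00137/0.5784 = 0.00237. Haaland: 1/√f = -1.8 log₁₀[(0.00237/3.7)^1.11 + 6.9/3.951e+06] = -1.8 log₁₀[0.000285 + 1.75e-06] = 6.376, so f = 0.0246.
Total minor-loss coefficient ΣK = 2·1.3 + 4·0.14 + 2·5.6 = 14.4.
ΔP = [f·L/D + ΣK]·(ρV²/2) = [0.0246·12.98/0.5784 + 14.4]·(1022·6.817²/2) = [0.552 + 14.4]·2.375e+04 = 3.541e+05 Pa.
Head loss h_f = ΔP/(ρg) = 3.541e+05/(1022·9.81) = 35.32 m.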